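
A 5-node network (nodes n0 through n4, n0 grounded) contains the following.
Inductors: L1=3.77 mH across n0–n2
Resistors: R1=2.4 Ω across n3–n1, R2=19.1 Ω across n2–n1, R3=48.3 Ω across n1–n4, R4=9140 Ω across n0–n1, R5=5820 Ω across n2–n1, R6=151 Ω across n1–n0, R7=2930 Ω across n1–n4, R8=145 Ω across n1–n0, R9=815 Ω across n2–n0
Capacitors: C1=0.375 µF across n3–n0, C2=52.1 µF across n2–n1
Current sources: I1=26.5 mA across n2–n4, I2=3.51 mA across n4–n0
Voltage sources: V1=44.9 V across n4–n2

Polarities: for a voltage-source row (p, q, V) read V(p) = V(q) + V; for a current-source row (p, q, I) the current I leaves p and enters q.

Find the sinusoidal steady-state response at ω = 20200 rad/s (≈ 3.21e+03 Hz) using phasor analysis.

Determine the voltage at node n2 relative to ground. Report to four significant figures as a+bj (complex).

Apply KCL at each of the 4 non-ground nodes and solve the resulting linear system.
Node n1: branches {R1, R2, R3, R4, R5, R6, R7, R8, C2} → V_1 = -0.8483-0.4539j
Node n2: branches {L1, R2, R5, I1, R9, C2, V1} → V_2 = -0.9233+0.4466j
Node n3: branches {R1, C1} → V_3 = -0.8563-0.4383j
Node n4: branches {R3, I1, R7, I2, V1} → V_4 = 43.98+0.4466j
Source currents: i(V1)=-0.9204-0.01895j

-0.9233+0.4466j V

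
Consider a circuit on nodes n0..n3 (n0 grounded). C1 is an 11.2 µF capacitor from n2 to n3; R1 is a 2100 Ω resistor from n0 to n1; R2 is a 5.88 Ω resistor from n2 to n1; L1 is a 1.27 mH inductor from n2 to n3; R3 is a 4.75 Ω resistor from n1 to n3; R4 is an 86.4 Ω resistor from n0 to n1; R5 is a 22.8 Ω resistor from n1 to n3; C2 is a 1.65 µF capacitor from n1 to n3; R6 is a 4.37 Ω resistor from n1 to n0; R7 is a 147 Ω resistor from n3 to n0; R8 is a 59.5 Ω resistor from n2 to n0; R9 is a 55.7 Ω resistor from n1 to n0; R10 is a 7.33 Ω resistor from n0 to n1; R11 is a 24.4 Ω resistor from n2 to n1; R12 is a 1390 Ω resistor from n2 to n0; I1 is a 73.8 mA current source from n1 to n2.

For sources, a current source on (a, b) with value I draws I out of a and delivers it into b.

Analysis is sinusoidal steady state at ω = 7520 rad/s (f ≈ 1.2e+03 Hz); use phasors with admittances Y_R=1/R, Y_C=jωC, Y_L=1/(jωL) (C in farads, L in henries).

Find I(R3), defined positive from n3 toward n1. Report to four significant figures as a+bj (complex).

0.0007037-0.005243j A

Element admittances at ω=7520 rad/s:
  Y(C1) = 0.000+0.08422j S between n2,n3
  Y(R1) = 0.0004762+0.000j S between n0,n1
  Y(R2) = 0.1701+0.000j S between n2,n1
  Y(L1) = 0.000-0.1047j S between n2,n3
  Y(R3) = 0.2105+0.000j S between n1,n3
  Y(R4) = 0.01157+0.000j S between n0,n1
  Y(R5) = 0.04386+0.000j S between n1,n3
  Y(C2) = 0.000+0.01241j S between n1,n3
  Y(R6) = 0.2288+0.000j S between n1,n0
  Y(R7) = 0.006803+0.000j S between n3,n0
  Y(R8) = 0.01681+0.000j S between n2,n0
  Y(R9) = 0.01795+0.000j S between n1,n0
  Y(R10) = 0.1364+0.000j S between n0,n1
  Y(R11) = 0.04098+0.000j S between n2,n1
  Y(R12) = 0.0007194+0.000j S between n2,n0
  I1: injects 0.0738 A into n2 (from n1)
Assemble and solve the 3×3 MNA system:
  V(n1)=-0.01338-0.0007807j  V(n2)=0.3057+0.02758j  V(n3)=-0.01004-0.02568j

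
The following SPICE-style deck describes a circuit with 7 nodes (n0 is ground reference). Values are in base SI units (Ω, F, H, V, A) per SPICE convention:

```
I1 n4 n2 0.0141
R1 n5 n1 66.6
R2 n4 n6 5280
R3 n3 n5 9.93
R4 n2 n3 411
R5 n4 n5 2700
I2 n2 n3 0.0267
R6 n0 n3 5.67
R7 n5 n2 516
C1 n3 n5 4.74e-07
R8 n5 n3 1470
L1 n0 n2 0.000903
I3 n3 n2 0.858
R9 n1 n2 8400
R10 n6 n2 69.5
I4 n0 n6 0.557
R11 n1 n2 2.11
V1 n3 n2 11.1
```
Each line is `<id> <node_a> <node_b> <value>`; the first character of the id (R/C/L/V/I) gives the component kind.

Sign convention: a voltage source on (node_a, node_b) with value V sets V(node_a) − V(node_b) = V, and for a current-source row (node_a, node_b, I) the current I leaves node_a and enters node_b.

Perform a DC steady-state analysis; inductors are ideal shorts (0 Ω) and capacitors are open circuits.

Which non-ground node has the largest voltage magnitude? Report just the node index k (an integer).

6

Apply KCL at each of the 6 non-ground nodes and solve the resulting linear system.
Node n1: branches {R1, R9, R11} → V_1 = 0.2916
Node n2: branches {I1, R4, I2, R7, L1, I3, R9, R10, R11, V1} → V_2 = 0.000
Node n3: branches {R3, R4, I2, R6, C1, R8, I3, V1} → V_3 = 11.10
Node n4: branches {I1, R2, R5} → V_4 = -6.003
Node n5: branches {R1, R3, R5, R7, C1, R8} → V_5 = 9.498
Node n6: branches {R2, R10, I4} → V_6 = 38.13
Source currents: i(L1)=1.401, i(V1)=-2.978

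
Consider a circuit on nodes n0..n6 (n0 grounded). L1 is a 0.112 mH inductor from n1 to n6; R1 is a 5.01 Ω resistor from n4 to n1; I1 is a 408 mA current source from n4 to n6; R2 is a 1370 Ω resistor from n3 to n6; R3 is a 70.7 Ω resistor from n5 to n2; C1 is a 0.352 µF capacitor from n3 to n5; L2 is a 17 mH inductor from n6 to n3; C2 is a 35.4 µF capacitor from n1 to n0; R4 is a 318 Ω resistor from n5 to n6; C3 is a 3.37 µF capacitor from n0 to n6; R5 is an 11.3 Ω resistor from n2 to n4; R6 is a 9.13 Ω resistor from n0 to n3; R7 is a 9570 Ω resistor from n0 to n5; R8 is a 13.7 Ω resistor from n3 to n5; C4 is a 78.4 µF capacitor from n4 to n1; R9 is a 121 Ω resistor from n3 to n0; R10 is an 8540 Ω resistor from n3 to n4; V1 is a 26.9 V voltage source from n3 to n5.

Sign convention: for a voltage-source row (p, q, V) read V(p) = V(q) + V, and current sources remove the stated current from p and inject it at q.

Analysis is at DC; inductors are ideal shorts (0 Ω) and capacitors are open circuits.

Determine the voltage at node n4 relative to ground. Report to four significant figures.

-3.450 V

Element admittances at DC:
  L1: short n1↔n6 (DC inductor)
  Y(R1) = 0.1996 S between n4,n1
  I1: injects 0.408 A into n6 (from n4)
  Y(R2) = 0.0007299 S between n3,n6
  Y(R3) = 0.01414 S between n5,n2
  Y(C1) = 0.000 S between n3,n5
  L2: short n6↔n3 (DC inductor)
  Y(C2) = 0.000 S between n1,n0
  Y(R4) = 0.003145 S between n5,n6
  Y(C3) = 0.000 S between n0,n6
  Y(R5) = 0.08850 S between n2,n4
  Y(R6) = 0.1095 S between n0,n3
  Y(R7) = 0.0001045 S between n0,n5
  Y(R8) = 0.07299 S between n3,n5
  Y(C4) = 0.000 S between n4,n1
  Y(R9) = 0.008264 S between n3,n0
  Y(R10) = 0.0001171 S between n3,n4
  V1: constraint V(n3)−V(n5) = 26.9
Assemble and solve the 9×9 MNA system:
  V(n1)=0.02384  V(n2)=-6.678  V(n3)=0.02384  V(n4)=-3.450  V(n5)=-26.88  V(n6)=0.02384
  i(L1)=-0.6933  i(L2)=-0.3699  i(V1)=-2.337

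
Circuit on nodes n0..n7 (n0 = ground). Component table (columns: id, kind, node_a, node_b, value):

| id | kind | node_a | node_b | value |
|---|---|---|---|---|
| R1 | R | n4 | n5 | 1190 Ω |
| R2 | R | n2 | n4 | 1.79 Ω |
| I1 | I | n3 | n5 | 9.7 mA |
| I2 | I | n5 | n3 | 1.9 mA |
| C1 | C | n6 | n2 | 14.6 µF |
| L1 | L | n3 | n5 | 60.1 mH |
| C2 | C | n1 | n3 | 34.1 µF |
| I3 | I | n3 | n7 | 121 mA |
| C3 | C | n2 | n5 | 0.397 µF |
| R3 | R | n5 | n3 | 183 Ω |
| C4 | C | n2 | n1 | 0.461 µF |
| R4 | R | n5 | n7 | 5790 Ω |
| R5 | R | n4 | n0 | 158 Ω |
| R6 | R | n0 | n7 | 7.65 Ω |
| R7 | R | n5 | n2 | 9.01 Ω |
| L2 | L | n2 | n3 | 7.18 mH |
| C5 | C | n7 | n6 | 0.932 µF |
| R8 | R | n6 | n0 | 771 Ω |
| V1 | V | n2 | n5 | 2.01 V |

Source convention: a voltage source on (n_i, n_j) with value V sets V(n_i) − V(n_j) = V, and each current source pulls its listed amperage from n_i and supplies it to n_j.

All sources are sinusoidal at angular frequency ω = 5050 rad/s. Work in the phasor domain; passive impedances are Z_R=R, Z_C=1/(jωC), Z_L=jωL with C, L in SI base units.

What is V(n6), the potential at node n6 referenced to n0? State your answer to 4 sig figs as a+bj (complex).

MNA unknowns: 7 node voltages V₁..V_7 plus 1 source current (V1)
R1: Y=0.0008403+0.000j on G[4,5]
R2: Y=0.5587+0.000j on G[2,4]
I1: z[3]−=0.0097, z[5]+=0.0097
I2: z[5]−=0.0019, z[3]+=0.0019
C1: Y=0.000+0.07373j on G[6,2]
L1: Y=0.000-0.003295j on G[3,5]
C2: Y=0.000+0.1722j on G[1,3]
I3: z[3]−=0.121, z[7]+=0.121
C3: Y=0.000+0.002005j on G[2,5]
R3: Y=0.005464+0.000j on G[5,3]
C4: Y=0.000+0.002328j on G[2,1]
R4: Y=0.0001727+0.000j on G[5,7]
R5: Y=0.006329+0.000j on G[4,0]
R6: Y=0.1307+0.000j on G[0,7]
R7: Y=0.1110+0.000j on G[5,2]
L2: Y=0.000-0.02758j on G[2,3]
C5: Y=0.000+0.004707j on G[7,6]
R8: Y=0.001297+0.000j on G[6,0]
V1: row V2−V5=2.01, i_V1 at 2,5
solve → V1=-12.61+2.509j, V2=-11.50+7.123j, V3=-12.63+2.446j, V4=-11.37+7.043j, V5=-13.51+7.123j, V6=-10.88+6.491j, V7=0.6586-0.4054j
aux → i_V1=-0.2246+0.02580j

-10.88+6.491j V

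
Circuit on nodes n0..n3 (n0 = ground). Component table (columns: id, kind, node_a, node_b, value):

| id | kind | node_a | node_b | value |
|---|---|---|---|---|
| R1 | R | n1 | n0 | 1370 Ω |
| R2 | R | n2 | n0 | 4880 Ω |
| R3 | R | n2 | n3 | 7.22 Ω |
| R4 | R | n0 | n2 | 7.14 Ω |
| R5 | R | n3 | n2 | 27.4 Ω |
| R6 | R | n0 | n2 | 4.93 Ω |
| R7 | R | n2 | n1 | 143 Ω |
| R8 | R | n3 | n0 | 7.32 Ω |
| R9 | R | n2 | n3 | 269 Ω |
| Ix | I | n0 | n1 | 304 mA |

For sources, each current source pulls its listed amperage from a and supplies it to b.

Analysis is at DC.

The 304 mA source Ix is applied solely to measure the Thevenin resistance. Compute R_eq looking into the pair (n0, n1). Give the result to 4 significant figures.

R_eq = 131.4 Ω

Element admittances at DC:
  Y(R1) = 0.0007299 S between n1,n0
  Y(R2) = 0.0002049 S between n2,n0
  Y(R3) = 0.1385 S between n2,n3
  Y(R4) = 0.1401 S between n0,n2
  Y(R5) = 0.03650 S between n3,n2
  Y(R6) = 0.2028 S between n0,n2
  Y(R7) = 0.006993 S between n2,n1
  Y(R8) = 0.1366 S between n3,n0
  Y(R9) = 0.003717 S between n2,n3
  Ix: injects 0.304 A into n1 (from n0)
Assemble and solve the 3×3 MNA system:
  V(n1)=39.96  V(n2)=0.6535  V(n3)=0.3704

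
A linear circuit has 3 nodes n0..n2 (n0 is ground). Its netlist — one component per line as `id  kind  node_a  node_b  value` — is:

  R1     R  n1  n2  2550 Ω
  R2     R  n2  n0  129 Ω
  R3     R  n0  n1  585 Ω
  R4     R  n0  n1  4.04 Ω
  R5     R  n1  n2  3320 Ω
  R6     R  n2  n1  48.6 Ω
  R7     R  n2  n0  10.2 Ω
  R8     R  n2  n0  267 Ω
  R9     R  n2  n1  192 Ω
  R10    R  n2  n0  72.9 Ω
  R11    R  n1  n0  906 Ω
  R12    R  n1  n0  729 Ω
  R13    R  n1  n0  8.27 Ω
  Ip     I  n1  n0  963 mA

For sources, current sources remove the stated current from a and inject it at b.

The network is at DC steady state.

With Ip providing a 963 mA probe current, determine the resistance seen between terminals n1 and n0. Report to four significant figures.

R_eq = 2.535 Ω

MNA unknowns: 2 node voltages V₁..V_2
R1: Y=0.0003922 on G[1,2]
R2: Y=0.007752 on G[2,0]
R3: Y=0.001709 on G[0,1]
R4: Y=0.2475 on G[0,1]
R5: Y=0.0003012 on G[1,2]
R6: Y=0.02058 on G[2,1]
R7: Y=0.09804 on G[2,0]
R8: Y=0.003745 on G[2,0]
R9: Y=0.005208 on G[2,1]
R10: Y=0.01372 on G[2,0]
R11: Y=0.001104 on G[1,0]
R12: Y=0.001372 on G[1,0]
R13: Y=0.1209 on G[1,0]
Ip: z[1]−=0.963, z[0]+=0.963
solve → V1=-2.442, V2=-0.4317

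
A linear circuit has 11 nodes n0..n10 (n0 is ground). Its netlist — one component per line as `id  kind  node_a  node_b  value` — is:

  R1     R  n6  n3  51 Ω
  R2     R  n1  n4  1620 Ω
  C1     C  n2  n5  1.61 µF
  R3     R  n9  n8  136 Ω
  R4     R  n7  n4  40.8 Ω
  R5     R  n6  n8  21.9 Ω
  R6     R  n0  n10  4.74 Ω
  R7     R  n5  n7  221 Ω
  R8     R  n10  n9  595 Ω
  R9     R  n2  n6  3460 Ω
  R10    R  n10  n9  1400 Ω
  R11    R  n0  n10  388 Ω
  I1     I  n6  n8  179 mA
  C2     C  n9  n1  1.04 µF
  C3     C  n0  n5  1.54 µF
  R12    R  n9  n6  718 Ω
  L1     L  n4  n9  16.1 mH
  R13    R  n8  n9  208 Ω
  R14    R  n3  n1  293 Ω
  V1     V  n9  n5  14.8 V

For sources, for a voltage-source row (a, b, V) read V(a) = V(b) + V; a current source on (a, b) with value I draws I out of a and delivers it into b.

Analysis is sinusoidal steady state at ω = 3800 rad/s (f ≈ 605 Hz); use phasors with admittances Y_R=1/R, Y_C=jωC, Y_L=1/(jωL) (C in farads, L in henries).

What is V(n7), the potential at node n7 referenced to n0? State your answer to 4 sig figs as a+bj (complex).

Element admittances at ω=3800 rad/s:
  Y(R1) = 0.01961+0.000j S between n6,n3
  Y(R2) = 0.0006173+0.000j S between n1,n4
  Y(C1) = 0.000+0.006118j S between n2,n5
  Y(R3) = 0.007353+0.000j S between n9,n8
  Y(R4) = 0.02451+0.000j S between n7,n4
  Y(R5) = 0.04566+0.000j S between n6,n8
  Y(R6) = 0.2110+0.000j S between n0,n10
  Y(R7) = 0.004525+0.000j S between n5,n7
  Y(R8) = 0.001681+0.000j S between n10,n9
  Y(R9) = 0.0002890+0.000j S between n2,n6
  Y(R10) = 0.0007143+0.000j S between n10,n9
  Y(R11) = 0.002577+0.000j S between n0,n10
  I1: injects 0.179 A into n8 (from n6)
  Y(C2) = 0.000+0.003952j S between n9,n1
  Y(C3) = 0.000+0.005852j S between n0,n5
  Y(R12) = 0.001393+0.000j S between n9,n6
  Y(L1) = 0.000-0.01635j S between n4,n9
  Y(R13) = 0.004808+0.000j S between n8,n9
  Y(R14) = 0.003413+0.000j S between n3,n1
  V1: constraint V(n9)−V(n5) = 14.8
Assemble and solve the 11×11 MNA system:
  V(n1)=11.27+6.395j  V(n2)=-2.046+4.603j  V(n3)=9.736+5.540j  V(n4)=11.78+1.887j  V(n5)=-2.083+5.147j  V(n6)=9.468+5.391j  V(n7)=9.624+2.395j  V(n8)=13.25+5.340j  V(n9)=12.72+5.147j  V(n10)=0.1410+0.05708j
  i(V1)=-0.08642+3.498e-05j

9.624+2.395j V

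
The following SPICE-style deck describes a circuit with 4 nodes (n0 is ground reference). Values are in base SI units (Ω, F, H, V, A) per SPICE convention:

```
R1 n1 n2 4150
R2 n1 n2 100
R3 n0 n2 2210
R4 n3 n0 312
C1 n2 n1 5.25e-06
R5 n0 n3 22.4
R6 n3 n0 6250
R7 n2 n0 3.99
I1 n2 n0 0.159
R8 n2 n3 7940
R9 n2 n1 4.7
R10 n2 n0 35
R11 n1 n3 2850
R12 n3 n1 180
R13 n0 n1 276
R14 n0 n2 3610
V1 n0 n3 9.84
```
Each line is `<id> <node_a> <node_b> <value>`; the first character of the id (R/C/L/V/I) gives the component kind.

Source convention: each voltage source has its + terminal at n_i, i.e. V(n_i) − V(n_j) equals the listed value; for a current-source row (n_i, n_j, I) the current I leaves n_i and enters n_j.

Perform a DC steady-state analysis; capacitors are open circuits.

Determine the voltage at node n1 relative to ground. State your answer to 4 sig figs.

MNA unknowns: 3 node voltages V₁..V_3 plus 1 source current (V1)
R1: Y=0.0002410 on G[1,2]
R2: Y=0.01000 on G[1,2]
R3: Y=0.0004525 on G[0,2]
R4: Y=0.003205 on G[3,0]
C1: Y=0.000 on G[2,1]
R5: Y=0.04464 on G[0,3]
R6: Y=0.0001600 on G[3,0]
R7: Y=0.2506 on G[2,0]
I1: z[2]−=0.159, z[0]+=0.159
R8: Y=0.0001259 on G[2,3]
R9: Y=0.2128 on G[2,1]
R10: Y=0.02857 on G[2,0]
R11: Y=0.0003509 on G[1,3]
R12: Y=0.005556 on G[3,1]
R13: Y=0.003623 on G[0,1]
R14: Y=0.0002770 on G[0,2]
V1: row V0−V3=9.84, i_V1 at 0,3
solve → V1=-0.9662, V2=-0.7468, V3=-9.840
aux → i_V1=-0.5260

-0.9662 V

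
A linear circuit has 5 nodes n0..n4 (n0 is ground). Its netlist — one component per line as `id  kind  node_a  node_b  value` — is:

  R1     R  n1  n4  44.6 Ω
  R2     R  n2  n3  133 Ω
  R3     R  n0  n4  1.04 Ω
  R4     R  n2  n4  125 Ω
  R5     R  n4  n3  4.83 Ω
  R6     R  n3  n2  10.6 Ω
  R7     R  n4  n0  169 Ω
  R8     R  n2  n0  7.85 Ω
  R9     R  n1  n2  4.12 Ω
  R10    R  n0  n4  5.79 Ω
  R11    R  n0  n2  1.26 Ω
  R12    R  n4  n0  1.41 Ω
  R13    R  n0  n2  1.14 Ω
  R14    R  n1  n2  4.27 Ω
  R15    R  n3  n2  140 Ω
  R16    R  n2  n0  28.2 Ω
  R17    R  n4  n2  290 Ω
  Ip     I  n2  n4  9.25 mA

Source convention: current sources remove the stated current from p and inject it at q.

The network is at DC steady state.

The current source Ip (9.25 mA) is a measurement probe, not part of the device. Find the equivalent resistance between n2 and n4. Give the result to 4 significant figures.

R_eq = 0.9756 Ω

MNA unknowns: 4 node voltages V₁..V_4
R1: Y=0.02242 on G[1,4]
R2: Y=0.007519 on G[2,3]
R3: Y=0.9615 on G[0,4]
R4: Y=0.008000 on G[2,4]
R5: Y=0.2070 on G[4,3]
R6: Y=0.09434 on G[3,2]
R7: Y=0.005917 on G[4,0]
R8: Y=0.1274 on G[2,0]
R9: Y=0.2427 on G[1,2]
R10: Y=0.1727 on G[0,4]
R11: Y=0.7937 on G[0,2]
R12: Y=0.7092 on G[4,0]
R13: Y=0.8772 on G[0,2]
R14: Y=0.2342 on G[1,2]
R15: Y=0.007143 on G[3,2]
R16: Y=0.03546 on G[2,0]
R17: Y=0.003448 on G[4,2]
Ip: z[2]−=0.00925, z[4]+=0.00925
solve → V1=-0.004126, V2=-0.004531, V3=0.001380, V4=0.004493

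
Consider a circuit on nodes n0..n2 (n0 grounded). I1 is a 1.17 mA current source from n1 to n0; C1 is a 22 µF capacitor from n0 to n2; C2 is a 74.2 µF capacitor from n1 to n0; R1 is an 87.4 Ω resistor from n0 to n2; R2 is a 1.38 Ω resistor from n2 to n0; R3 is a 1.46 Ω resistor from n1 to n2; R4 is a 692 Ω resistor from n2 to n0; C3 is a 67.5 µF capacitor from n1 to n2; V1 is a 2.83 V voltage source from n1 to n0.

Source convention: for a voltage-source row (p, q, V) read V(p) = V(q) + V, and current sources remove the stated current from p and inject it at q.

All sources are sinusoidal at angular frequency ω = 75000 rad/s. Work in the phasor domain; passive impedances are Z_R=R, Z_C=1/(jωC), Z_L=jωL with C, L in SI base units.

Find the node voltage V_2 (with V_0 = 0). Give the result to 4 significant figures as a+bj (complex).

2.101+0.1565j V

Apply KCL at each of the 2 non-ground nodes and solve the resulting linear system.
Node n1: branches {I1, C2, R3, C3, V1} → V_1 = 2.830+0.000j
Node n2: branches {C1, R1, R2, R3, R4, C3} → V_2 = 2.101+0.1565j
Source currents: i(V1)=-1.293-19.33j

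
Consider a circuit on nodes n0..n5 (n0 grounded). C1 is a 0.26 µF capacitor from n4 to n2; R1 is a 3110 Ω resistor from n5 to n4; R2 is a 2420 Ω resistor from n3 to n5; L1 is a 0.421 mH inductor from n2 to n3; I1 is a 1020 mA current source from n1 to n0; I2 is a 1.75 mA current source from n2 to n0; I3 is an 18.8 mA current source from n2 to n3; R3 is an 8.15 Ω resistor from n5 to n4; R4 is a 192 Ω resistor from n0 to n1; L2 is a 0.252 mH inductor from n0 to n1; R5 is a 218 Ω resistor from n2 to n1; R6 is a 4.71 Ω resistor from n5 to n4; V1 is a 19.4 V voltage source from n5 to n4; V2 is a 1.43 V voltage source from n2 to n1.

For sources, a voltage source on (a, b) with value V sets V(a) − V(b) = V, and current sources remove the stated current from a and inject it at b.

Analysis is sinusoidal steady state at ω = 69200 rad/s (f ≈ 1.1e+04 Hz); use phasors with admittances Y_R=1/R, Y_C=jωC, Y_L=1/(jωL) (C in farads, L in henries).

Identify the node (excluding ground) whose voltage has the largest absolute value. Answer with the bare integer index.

5

MNA unknowns: 5 node voltages V₁..V_5 plus 2 source currents (V1, V2)
C1: Y=0.000+0.01799j on G[4,2]
R1: Y=0.0003215+0.000j on G[5,4]
R2: Y=0.0004132+0.000j on G[3,5]
L1: Y=0.000-0.03433j on G[2,3]
I1: z[1]−=1.02, z[0]+=1.02
I2: z[2]−=0.00175, z[0]+=0.00175
I3: z[2]−=0.0188, z[3]+=0.0188
R3: Y=0.1227+0.000j on G[5,4]
R4: Y=0.005208+0.000j on G[0,1]
L2: Y=0.000-0.05734j on G[0,1]
R5: Y=0.004587+0.000j on G[2,1]
R6: Y=0.2123+0.000j on G[5,4]
V1: row V5−V4=19.4, i_V1 at 5,4
V2: row V2−V1=1.43, i_V2 at 2,1
solve → V1=-1.605-17.67j, V2=-0.1751-17.67j, V3=-0.1710-16.89j, V4=-0.1673-17.23j, V5=19.23-17.23j
aux → i_V1=-6.514+0.0001387j, i_V2=-0.008310+0.000j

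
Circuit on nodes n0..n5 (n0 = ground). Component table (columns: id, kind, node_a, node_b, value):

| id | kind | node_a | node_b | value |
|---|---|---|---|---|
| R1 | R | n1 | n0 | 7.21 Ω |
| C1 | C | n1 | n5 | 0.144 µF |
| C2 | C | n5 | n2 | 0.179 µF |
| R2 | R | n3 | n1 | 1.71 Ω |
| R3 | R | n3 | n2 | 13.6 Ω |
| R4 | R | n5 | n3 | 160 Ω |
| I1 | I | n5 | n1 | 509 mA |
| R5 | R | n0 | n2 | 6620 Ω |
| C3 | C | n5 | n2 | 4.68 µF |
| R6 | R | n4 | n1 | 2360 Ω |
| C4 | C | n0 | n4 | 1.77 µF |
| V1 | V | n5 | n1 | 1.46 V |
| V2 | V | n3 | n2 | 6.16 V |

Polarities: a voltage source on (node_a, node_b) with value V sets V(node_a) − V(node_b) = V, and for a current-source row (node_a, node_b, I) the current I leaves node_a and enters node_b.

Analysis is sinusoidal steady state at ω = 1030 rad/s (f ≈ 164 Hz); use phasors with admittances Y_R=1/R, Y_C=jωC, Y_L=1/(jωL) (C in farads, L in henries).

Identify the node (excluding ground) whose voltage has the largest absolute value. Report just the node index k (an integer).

2

MNA unknowns: 5 node voltages V₁..V_5 plus 2 source currents (V1, V2)
R1: Y=0.1387+0.000j on G[1,0]
C1: Y=0.000+0.0001483j on G[1,5]
C2: Y=0.000+0.0001844j on G[5,2]
R2: Y=0.5848+0.000j on G[3,1]
R3: Y=0.07353+0.000j on G[3,2]
R4: Y=0.006250+0.000j on G[5,3]
I1: z[5]−=0.509, z[1]+=0.509
R5: Y=0.0001511+0.000j on G[0,2]
C3: Y=0.000+0.004820j on G[5,2]
R6: Y=0.0004237+0.000j on G[4,1]
C4: Y=0.000+0.001823j on G[0,4]
V1: row V5−V1=1.46, i_V1 at 5,1
V2: row V3−V2=6.16, i_V2 at 3,2
solve → V1=0.006663-7.429e-05j, V2=-6.136+0.06428j, V3=0.02422+0.06428j, V4=0.0003251-0.001473j, V5=1.467-7.429e-05j
aux → i_V1=-0.5183-0.03786j, i_V2=-0.4542-0.03804j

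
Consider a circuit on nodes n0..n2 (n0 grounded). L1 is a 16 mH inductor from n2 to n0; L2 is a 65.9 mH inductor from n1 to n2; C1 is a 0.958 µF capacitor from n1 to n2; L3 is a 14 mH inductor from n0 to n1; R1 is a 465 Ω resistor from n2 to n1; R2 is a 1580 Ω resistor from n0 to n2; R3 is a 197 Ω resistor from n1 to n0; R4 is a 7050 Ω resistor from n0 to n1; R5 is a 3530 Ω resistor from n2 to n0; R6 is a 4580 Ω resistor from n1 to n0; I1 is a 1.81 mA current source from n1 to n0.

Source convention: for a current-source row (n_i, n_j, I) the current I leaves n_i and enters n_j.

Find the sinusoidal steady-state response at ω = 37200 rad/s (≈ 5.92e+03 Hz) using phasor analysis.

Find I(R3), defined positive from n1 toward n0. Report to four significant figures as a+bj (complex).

Element admittances at ω=37200 rad/s:
  Y(L1) = 0.000-0.001680j S between n2,n0
  Y(L2) = 0.000-0.0004079j S between n1,n2
  Y(C1) = 0.000+0.03564j S between n1,n2
  Y(L3) = 0.000-0.001920j S between n0,n1
  Y(R1) = 0.002151+0.000j S between n2,n1
  Y(R2) = 0.0006329+0.000j S between n0,n2
  Y(R3) = 0.005076+0.000j S between n1,n0
  Y(R4) = 0.0001418+0.000j S between n0,n1
  Y(R5) = 0.0002833+0.000j S between n2,n0
  Y(R6) = 0.0002183+0.000j S between n1,n0
  I1: injects 0.00181 A into n0 (from n1)
Assemble and solve the 2×2 MNA system:
  V(n1)=-0.2126-0.1203j  V(n2)=-0.2188-0.1327j

-0.001079-0.0006108j A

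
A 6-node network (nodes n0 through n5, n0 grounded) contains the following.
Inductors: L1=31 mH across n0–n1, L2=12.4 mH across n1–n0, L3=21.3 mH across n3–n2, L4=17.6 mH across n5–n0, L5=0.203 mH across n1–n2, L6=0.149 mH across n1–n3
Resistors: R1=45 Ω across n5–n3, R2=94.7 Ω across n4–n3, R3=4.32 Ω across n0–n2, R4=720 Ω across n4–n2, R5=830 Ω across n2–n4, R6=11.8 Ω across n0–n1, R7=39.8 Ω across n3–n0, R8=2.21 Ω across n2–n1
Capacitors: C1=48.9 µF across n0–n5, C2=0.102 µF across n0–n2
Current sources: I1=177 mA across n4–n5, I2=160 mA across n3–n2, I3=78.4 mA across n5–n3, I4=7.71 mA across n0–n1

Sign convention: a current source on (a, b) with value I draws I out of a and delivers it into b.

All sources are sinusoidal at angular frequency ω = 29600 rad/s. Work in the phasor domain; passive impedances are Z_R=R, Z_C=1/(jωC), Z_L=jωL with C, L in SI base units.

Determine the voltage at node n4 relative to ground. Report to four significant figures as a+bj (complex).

-13.95-0.6035j V

MNA unknowns: 5 node voltages V₁..V_5
L1: Y=0.000-0.001090j on G[0,1]
R1: Y=0.02222+0.000j on G[5,3]
L2: Y=0.000-0.002724j on G[1,0]
C1: Y=0.000+1.447j on G[0,5]
R2: Y=0.01056+0.000j on G[4,3]
R3: Y=0.2315+0.000j on G[0,2]
I1: z[4]−=0.177, z[5]+=0.177
I2: z[3]−=0.16, z[2]+=0.16
I3: z[5]−=0.0784, z[3]+=0.0784
R4: Y=0.001389+0.000j on G[4,2]
L3: Y=0.000-0.001586j on G[3,2]
C2: Y=0.000+0.003019j on G[0,2]
R5: Y=0.001205+0.000j on G[2,4]
L4: Y=0.000-0.001920j on G[5,0]
R6: Y=0.08475+0.000j on G[0,1]
L5: Y=0.000-0.1664j on G[1,2]
L6: Y=0.000-0.2267j on G[1,3]
R7: Y=0.02513+0.000j on G[3,0]
R8: Y=0.4525+0.000j on G[2,1]
I4: z[0]−=0.00771, z[1]+=0.00771
solve → V1=-0.4282+0.07180j, V2=-0.1157+0.1224j, V3=-0.5907-0.7819j, V4=-13.95-0.6035j, V5=-0.01111-0.05930j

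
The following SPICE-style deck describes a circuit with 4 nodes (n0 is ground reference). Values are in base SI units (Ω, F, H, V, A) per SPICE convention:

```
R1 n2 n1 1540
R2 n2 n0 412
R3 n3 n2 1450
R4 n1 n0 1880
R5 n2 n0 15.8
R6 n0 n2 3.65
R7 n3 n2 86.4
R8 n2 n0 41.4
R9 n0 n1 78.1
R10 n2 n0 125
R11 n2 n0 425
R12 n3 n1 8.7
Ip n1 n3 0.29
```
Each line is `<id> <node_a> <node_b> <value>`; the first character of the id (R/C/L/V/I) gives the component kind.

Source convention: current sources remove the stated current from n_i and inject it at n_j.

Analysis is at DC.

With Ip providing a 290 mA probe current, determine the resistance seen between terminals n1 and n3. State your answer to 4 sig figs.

MNA unknowns: 3 node voltages V₁..V_3
R1: Y=0.0006494 on G[2,1]
R2: Y=0.002427 on G[2,0]
R3: Y=0.0006897 on G[3,2]
R4: Y=0.0005319 on G[1,0]
R5: Y=0.06329 on G[2,0]
R6: Y=0.2740 on G[0,2]
R7: Y=0.01157 on G[3,2]
R8: Y=0.02415 on G[2,0]
R9: Y=0.01280 on G[0,1]
R10: Y=0.008000 on G[2,0]
R11: Y=0.002353 on G[2,0]
R12: Y=0.1149 on G[3,1]
Ip: z[1]−=0.29, z[3]+=0.29
solve → V1=-1.097, V2=0.03910, V3=1.292

R_eq = 8.239 Ω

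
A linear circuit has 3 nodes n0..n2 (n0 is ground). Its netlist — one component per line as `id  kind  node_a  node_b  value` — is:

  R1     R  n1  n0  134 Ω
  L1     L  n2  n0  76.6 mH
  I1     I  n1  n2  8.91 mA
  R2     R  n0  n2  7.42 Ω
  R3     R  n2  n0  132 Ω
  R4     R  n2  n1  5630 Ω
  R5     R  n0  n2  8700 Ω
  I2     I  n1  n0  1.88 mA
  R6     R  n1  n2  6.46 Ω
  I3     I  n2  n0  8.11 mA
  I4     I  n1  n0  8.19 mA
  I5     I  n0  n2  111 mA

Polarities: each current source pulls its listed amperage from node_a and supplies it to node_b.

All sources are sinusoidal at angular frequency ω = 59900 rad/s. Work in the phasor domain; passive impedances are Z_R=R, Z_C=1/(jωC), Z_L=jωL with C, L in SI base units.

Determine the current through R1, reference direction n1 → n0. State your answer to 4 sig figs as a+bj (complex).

Element admittances at ω=59900 rad/s:
  Y(R1) = 0.007463+0.000j S between n1,n0
  Y(L1) = 0.000-0.0002179j S between n2,n0
  I1: injects 0.00891 A into n2 (from n1)
  Y(R2) = 0.1348+0.000j S between n0,n2
  Y(R3) = 0.007576+0.000j S between n2,n0
  Y(R4) = 0.0001776+0.000j S between n2,n1
  Y(R5) = 0.0001149+0.000j S between n0,n2
  I2: injects 0.00188 A into n0 (from n1)
  Y(R6) = 0.1548+0.000j S between n1,n2
  I3: injects 0.00811 A into n0 (from n2)
  I4: injects 0.00819 A into n0 (from n1)
  I5: injects 0.111 A into n2 (from n0)
Assemble and solve the 2×2 MNA system:
  V(n1)=0.4807+0.0008707j  V(n2)=0.6264+0.0009126j

0.003588+6.498e-06j A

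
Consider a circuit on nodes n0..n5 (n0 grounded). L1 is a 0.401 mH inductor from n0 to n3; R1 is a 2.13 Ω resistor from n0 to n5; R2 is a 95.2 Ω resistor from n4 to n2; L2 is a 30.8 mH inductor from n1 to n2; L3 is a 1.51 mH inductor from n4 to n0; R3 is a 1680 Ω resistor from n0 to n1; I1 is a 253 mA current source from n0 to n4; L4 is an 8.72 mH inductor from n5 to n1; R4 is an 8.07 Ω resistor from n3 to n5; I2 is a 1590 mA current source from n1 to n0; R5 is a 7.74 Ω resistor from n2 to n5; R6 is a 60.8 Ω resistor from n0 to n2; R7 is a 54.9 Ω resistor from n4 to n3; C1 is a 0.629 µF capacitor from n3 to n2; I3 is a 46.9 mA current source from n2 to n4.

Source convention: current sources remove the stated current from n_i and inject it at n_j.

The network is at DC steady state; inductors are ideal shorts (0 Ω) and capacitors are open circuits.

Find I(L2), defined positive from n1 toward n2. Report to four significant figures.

-0.02415 A

MNA unknowns: 5 node voltages V₁..V_5 plus 4 source currents (L1, L2, L3, L4)
L1: row V0−V3=0, i_L1 at 0,3
R1: Y=0.4695 on G[0,5]
R2: Y=0.01050 on G[4,2]
L2: row V1−V2=0, i_L2 at 1,2
L3: row V4−V0=0, i_L3 at 4,0
R3: Y=0.0005952 on G[0,1]
I1: z[0]−=0.253, z[4]+=0.253
L4: row V5−V1=0, i_L4 at 5,1
R4: Y=0.1239 on G[3,5]
I2: z[1]−=1.59, z[0]+=1.59
R5: Y=0.1292 on G[2,5]
R6: Y=0.01645 on G[0,2]
R7: Y=0.01821 on G[4,3]
C1: Y=0.000 on G[3,2]
I3: z[2]−=0.0469, z[4]+=0.0469
solve → V1=-2.636, V2=-2.636, V3=0.000, V4=0.000, V5=-2.636
aux → i_L1=0.3267, i_L2=-0.02415, i_L3=0.2722, i_L4=1.564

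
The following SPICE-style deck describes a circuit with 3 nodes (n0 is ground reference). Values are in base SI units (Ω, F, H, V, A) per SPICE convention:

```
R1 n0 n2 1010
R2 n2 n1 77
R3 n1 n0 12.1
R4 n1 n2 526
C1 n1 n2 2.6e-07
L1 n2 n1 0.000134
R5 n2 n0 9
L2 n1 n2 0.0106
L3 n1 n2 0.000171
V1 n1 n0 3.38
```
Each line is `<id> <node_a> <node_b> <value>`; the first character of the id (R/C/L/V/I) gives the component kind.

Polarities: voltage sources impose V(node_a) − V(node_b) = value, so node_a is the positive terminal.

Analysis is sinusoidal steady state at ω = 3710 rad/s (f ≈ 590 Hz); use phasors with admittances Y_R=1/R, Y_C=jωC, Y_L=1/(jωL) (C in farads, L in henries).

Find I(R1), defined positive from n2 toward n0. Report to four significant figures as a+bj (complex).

Apply KCL at each of the 2 non-ground nodes and solve the resulting linear system.
Node n1: branches {R2, R3, R4, C1, L1, L2, L3, V1} → V_1 = 3.380+0.000j
Node n2: branches {R1, R2, R4, C1, L1, R5, L2, L3} → V_2 = 3.376-0.1048j
Source currents: i(V1)=-0.6578+0.01174j

0.003343-0.0001037j A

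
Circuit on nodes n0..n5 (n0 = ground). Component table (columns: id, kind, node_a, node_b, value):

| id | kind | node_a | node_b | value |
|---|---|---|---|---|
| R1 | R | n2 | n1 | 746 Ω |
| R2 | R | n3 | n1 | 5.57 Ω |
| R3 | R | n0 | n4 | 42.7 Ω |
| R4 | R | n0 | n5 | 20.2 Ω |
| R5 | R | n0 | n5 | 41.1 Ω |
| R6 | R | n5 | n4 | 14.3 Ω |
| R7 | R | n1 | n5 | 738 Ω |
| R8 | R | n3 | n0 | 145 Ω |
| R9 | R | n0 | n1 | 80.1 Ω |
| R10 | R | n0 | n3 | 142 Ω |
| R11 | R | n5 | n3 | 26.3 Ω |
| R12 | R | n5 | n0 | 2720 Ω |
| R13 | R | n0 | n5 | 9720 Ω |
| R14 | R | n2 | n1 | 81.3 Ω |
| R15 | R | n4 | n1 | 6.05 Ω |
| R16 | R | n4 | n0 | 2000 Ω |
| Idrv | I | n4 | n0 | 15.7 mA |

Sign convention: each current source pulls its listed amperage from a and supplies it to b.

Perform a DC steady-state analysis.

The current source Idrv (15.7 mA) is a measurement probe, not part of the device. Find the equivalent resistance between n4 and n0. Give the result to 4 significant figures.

Apply KCL at each of the 5 non-ground nodes and solve the resulting linear system.
Node n1: branches {R1, R2, R7, R9, R14, R15} → V_1 = -0.1541
Node n2: branches {R1, R14} → V_2 = -0.1541
Node n3: branches {R2, R8, R10, R11} → V_3 = -0.1359
Node n4: branches {R3, R6, R15, R16, Idrv} → V_4 = -0.1859
Node n5: branches {R4, R5, R6, R7, R11, R12, R13} → V_5 = -0.1001

R_eq = 11.84 Ω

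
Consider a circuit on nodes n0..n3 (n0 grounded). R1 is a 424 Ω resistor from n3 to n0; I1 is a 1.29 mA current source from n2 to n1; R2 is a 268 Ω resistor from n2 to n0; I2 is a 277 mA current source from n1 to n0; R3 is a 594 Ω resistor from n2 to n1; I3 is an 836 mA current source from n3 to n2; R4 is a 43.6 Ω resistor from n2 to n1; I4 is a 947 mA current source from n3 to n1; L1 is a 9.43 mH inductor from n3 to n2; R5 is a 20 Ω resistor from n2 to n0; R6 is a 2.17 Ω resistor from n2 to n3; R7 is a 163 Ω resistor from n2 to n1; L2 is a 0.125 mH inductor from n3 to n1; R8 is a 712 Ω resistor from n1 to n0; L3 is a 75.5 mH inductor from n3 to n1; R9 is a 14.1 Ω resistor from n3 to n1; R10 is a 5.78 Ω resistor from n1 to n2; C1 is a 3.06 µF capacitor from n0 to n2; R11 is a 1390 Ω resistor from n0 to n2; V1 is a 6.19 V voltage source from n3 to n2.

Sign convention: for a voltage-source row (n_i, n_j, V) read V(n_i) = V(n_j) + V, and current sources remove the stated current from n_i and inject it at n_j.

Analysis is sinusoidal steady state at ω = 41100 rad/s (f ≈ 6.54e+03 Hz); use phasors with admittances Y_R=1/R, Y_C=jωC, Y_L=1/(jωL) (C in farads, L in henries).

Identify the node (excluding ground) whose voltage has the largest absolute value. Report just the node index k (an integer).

3

MNA unknowns: 3 node voltages V₁..V_3 plus 1 source current (V1)
R1: Y=0.002358+0.000j on G[3,0]
I1: z[2]−=0.00129, z[1]+=0.00129
R2: Y=0.003731+0.000j on G[2,0]
I2: z[1]−=0.277, z[0]+=0.277
R3: Y=0.001684+0.000j on G[2,1]
I3: z[3]−=0.836, z[2]+=0.836
R4: Y=0.02294+0.000j on G[2,1]
I4: z[3]−=0.947, z[1]+=0.947
L1: Y=0.000-0.002580j on G[3,2]
R5: Y=0.05000+0.000j on G[2,0]
R6: Y=0.4608+0.000j on G[2,3]
R7: Y=0.006135+0.000j on G[2,1]
L2: Y=0.000-0.1946j on G[3,1]
R8: Y=0.001404+0.000j on G[1,0]
L3: Y=0.000-0.0003223j on G[3,1]
R9: Y=0.07092+0.000j on G[3,1]
R10: Y=0.1730+0.000j on G[1,2]
C1: Y=0.000+0.1258j on G[0,2]
R11: Y=0.0007194+0.000j on G[0,2]
V1: row V3−V2=6.19, i_V1 at 3,2
solve → V1=3.856+0.9312j, V2=-0.8946+1.958j, V3=5.295+1.958j
aux → i_V1=-4.950+0.2192j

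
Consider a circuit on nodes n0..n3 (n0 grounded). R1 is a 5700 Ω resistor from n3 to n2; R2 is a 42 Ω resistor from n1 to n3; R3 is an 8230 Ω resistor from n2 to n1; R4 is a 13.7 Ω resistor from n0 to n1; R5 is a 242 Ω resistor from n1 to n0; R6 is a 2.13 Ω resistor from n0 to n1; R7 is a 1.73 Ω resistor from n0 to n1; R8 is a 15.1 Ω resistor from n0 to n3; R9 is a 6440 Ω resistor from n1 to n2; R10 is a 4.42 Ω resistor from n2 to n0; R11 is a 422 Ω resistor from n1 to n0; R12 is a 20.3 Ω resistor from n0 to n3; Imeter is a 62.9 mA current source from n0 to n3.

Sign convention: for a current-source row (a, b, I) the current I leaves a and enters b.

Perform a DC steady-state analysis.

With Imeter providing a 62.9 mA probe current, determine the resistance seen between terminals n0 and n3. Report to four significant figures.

Element admittances at DC:
  Y(R1) = 0.0001754 S between n3,n2
  Y(R2) = 0.02381 S between n1,n3
  Y(R3) = 0.0001215 S between n2,n1
  Y(R4) = 0.07299 S between n0,n1
  Y(R5) = 0.004132 S between n1,n0
  Y(R6) = 0.4695 S between n0,n1
  Y(R7) = 0.5780 S between n0,n1
  Y(R8) = 0.06623 S between n0,n3
  Y(R9) = 0.0001553 S between n1,n2
  Y(R10) = 0.2262 S between n2,n0
  Y(R11) = 0.002370 S between n1,n0
  Y(R12) = 0.04926 S between n0,n3
  Imeter: injects 0.0629 A into n3 (from n0)
Assemble and solve the 3×3 MNA system:
  V(n1)=0.009361  V(n2)=0.0003617  V(n3)=0.4526

R_eq = 7.195 Ω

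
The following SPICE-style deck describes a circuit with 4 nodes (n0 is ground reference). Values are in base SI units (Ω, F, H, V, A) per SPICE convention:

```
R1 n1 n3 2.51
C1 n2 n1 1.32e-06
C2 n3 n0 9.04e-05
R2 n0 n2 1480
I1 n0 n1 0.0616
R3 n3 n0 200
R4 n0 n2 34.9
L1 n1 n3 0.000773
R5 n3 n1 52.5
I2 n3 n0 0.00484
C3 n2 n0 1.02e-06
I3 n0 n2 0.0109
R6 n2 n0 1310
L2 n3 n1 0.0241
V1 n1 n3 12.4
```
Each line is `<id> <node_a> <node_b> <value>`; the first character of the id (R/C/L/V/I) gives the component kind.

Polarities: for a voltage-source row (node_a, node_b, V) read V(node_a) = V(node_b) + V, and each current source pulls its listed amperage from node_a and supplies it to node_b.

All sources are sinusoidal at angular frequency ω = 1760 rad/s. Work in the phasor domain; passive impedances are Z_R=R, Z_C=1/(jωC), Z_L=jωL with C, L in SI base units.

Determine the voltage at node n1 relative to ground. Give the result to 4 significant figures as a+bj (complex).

Apply KCL at each of the 3 non-ground nodes and solve the resulting linear system.
Node n1: branches {R1, C1, I1, L1, R5, L2, V1} → V_1 = 12.24-0.3440j
Node n2: branches {C1, R2, R4, C3, I3, R6} → V_2 = 0.5086+0.8753j
Node n3: branches {R1, C2, R3, L1, R5, I2, L2, V1} → V_3 = -0.1605-0.3440j
Source currents: i(V1)=-5.118+9.380j

12.24-0.3440j V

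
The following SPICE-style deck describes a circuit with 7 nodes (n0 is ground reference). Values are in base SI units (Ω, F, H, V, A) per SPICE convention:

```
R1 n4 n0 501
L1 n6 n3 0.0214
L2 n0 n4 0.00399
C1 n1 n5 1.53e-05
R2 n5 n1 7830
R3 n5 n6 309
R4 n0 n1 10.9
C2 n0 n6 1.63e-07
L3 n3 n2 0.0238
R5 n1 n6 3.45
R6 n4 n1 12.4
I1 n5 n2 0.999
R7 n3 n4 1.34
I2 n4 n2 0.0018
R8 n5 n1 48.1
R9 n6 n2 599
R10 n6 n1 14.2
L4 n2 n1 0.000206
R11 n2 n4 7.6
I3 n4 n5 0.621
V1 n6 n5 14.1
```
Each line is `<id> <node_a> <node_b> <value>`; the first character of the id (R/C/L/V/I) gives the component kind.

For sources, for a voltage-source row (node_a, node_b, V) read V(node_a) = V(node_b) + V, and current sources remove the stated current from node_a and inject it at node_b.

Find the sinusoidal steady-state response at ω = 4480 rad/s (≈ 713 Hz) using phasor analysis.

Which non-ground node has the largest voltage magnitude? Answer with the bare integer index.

5

Apply KCL at each of the 6 non-ground nodes and solve the resulting linear system.
Node n1: branches {C1, R2, R4, R5, R6, R8, R10, L4} → V_1 = 0.7806-0.9500j
Node n2: branches {L3, I1, I2, R9, L4, R11} → V_2 = 0.8625-0.3320j
Node n3: branches {L1, L3, R7} → V_3 = -1.536-1.267j
Node n4: branches {R1, L2, R6, R7, I2, R11, I3} → V_4 = -1.588-1.202j
Node n5: branches {C1, R2, R3, I1, R8, I3, V1} → V_5 = -13.15+1.613j
Node n6: branches {L1, R3, C2, R5, R9, R10, V1} → V_6 = 0.9475+1.613j
Source currents: i(V1)=-0.1348-0.9014j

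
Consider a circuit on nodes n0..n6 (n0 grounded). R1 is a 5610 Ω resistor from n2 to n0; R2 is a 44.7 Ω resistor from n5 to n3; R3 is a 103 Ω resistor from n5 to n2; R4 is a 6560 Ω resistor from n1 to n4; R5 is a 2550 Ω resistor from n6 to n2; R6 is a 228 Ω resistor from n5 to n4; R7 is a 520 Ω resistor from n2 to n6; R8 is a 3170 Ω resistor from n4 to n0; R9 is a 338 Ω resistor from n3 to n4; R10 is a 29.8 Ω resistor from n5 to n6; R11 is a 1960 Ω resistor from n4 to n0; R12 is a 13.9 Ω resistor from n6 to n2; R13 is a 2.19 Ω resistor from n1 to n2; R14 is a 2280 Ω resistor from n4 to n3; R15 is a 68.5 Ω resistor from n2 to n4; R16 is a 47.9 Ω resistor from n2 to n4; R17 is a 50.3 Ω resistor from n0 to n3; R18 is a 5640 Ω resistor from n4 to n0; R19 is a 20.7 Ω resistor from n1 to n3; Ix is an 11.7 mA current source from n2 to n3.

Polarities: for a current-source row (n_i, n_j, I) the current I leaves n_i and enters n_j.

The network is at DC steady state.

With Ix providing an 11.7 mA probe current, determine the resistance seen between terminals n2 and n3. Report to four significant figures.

R_eq = 16.30 Ω

Apply KCL at each of the 6 non-ground nodes and solve the resulting linear system.
Node n1: branches {R4, R13, R19} → V_1 = -0.1630
Node n2: branches {R1, R3, R5, R7, R12, R13, R15, R16, Ix} → V_2 = -0.1812
Node n3: branches {R2, R9, R14, R17, R19, Ix} → V_3 = 0.009457
Node n4: branches {R4, R6, R8, R9, R11, R14, R15, R16, R18} → V_4 = -0.1552
Node n5: branches {R2, R3, R6, R10} → V_5 = -0.1077
Node n6: branches {R5, R7, R10, R12} → V_6 = -0.1584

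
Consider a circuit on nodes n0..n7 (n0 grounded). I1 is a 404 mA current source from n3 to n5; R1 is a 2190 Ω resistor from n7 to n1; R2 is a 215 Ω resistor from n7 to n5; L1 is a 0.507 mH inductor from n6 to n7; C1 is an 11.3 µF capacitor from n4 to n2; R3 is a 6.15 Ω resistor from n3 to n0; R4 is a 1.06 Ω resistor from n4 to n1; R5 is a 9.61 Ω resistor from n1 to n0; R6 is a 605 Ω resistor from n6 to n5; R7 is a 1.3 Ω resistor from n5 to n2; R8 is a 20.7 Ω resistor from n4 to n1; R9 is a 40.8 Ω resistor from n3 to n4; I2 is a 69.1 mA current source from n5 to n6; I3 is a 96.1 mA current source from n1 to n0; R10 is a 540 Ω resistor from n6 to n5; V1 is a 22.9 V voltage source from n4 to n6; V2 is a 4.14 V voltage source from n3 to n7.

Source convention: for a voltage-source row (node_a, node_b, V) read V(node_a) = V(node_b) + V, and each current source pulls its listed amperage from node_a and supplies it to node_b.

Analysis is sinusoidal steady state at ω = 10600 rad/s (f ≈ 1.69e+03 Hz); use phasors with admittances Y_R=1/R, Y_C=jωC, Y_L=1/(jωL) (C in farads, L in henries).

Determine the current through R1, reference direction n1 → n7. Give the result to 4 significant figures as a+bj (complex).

0.008690-0.002521j A

MNA unknowns: 7 node voltages V₁..V_7 plus 2 source currents (V1, V2)
I1: z[3]−=0.404, z[5]+=0.404
R1: Y=0.0004566+0.000j on G[7,1]
R2: Y=0.004651+0.000j on G[7,5]
L1: Y=0.000-0.1861j on G[6,7]
C1: Y=0.000+0.1198j on G[4,2]
R3: Y=0.1626+0.000j on G[3,0]
R4: Y=0.9434+0.000j on G[4,1]
R5: Y=0.1041+0.000j on G[1,0]
R6: Y=0.001653+0.000j on G[6,5]
R7: Y=0.7692+0.000j on G[5,2]
R8: Y=0.04831+0.000j on G[4,1]
R9: Y=0.02451+0.000j on G[3,4]
I2: z[5]−=0.0691, z[6]+=0.0691
I3: z[1]−=0.0961, z[0]+=0.0961
R10: Y=0.001852+0.000j on G[6,5]
V1: row V4−V6=22.9, i_V1 at 4,6
V2: row V3−V7=4.14, i_V2 at 3,7
solve → V1=8.719-3.367j, V2=10.05-5.035j, V3=-6.171+2.155j, V4=9.740-3.723j, V5=10.26-4.986j, V6=-13.16-3.723j, V7=-10.31+2.155j
aux → i_V1=-1.245+0.5346j, i_V2=0.9894-0.4945j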